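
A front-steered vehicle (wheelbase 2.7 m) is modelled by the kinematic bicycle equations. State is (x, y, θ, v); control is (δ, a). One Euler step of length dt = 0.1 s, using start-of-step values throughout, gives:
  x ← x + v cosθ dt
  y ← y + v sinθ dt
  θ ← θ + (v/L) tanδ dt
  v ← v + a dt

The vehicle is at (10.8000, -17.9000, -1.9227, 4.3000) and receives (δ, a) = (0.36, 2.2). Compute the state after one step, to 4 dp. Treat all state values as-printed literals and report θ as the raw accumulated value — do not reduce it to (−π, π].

(10.6518, -18.3036, -1.8628, 4.5200)

x' = 10.8000 + 4.3000·cos(-1.9227)·0.1 = 10.6518
y' = -17.9000 + 4.3000·sin(-1.9227)·0.1 = -18.3036
θ' = -1.9227 + (4.3000/2.7)·tan(0.36)·0.1 = -1.8628
v' = 4.3000 + 2.2000·0.1 = 4.5200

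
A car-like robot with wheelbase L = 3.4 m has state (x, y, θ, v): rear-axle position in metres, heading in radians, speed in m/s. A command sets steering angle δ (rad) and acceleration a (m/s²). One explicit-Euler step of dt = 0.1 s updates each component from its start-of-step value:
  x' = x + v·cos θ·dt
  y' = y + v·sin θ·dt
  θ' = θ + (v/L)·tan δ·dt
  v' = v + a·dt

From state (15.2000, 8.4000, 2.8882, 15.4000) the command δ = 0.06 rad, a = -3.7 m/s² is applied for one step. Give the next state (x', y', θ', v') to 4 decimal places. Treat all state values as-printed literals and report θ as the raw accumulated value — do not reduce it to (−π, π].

x' = 15.2000 + 15.4000·cos(2.8882)·0.1 = 13.7092
y' = 8.4000 + 15.4000·sin(2.8882)·0.1 = 8.7861
θ' = 2.8882 + (15.4000/3.4)·tan(0.06)·0.1 = 2.9154
v' = 15.4000 − 3.7000·0.1 = 15.0300

(13.7092, 8.7861, 2.9154, 15.0300)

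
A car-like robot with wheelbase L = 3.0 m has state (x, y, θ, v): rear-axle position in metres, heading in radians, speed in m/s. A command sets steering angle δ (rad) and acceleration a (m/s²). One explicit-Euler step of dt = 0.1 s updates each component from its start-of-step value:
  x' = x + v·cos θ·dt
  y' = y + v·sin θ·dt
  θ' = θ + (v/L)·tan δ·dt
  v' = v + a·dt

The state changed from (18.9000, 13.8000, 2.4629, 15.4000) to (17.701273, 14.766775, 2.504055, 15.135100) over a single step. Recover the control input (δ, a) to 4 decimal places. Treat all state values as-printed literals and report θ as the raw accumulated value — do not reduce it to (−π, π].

a = (v'−v)/dt = (-0.264900)/0.1 = -2.6490
Δθ = θ'−θ = 0.041155;  (v·dt/L) = 15.4000·0.1/3.0 = 0.513333
tan δ = Δθ·L/(v·dt) = 0.080172  →  δ = 0.0800

δ = 0.0800, a = -2.6490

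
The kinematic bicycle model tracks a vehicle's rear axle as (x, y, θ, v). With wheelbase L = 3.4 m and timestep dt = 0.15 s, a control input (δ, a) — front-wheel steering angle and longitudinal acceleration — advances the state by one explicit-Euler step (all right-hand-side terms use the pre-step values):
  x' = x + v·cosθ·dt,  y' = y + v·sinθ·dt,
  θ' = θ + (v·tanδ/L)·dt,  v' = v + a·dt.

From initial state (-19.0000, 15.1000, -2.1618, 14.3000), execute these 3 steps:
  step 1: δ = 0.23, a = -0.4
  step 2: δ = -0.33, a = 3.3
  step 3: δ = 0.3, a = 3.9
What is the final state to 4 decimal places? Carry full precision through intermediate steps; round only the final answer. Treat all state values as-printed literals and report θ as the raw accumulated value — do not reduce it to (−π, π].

after step 1 (δ=0.23, a=-0.4): (-20.195183, 13.318831, -2.014083, 14.240000)
after step 2 (δ=-0.33, a=3.3): (-21.111336, 11.389282, -2.229269, 14.735000)
after step 3 (δ=0.3, a=3.9): (-22.463810, 9.641134, -2.028178, 15.320000)

(-22.4638, 9.6411, -2.0282, 15.3200)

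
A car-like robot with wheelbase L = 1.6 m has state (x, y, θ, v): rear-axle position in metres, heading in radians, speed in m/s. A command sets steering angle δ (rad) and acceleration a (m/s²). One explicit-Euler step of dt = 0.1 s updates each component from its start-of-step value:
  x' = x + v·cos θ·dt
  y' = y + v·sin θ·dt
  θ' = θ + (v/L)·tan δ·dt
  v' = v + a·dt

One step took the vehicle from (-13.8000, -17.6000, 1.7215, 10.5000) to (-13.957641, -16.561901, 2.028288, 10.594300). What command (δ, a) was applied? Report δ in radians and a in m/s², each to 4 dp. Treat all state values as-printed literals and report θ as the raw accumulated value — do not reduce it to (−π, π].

a = (v'−v)/dt = (0.094300)/0.1 = 0.9430
Δθ = θ'−θ = 0.306788;  (v·dt/L) = 10.5000·0.1/1.6 = 0.656250
tan δ = Δθ·L/(v·dt) = 0.467486  →  δ = 0.4373

δ = 0.4373, a = 0.9430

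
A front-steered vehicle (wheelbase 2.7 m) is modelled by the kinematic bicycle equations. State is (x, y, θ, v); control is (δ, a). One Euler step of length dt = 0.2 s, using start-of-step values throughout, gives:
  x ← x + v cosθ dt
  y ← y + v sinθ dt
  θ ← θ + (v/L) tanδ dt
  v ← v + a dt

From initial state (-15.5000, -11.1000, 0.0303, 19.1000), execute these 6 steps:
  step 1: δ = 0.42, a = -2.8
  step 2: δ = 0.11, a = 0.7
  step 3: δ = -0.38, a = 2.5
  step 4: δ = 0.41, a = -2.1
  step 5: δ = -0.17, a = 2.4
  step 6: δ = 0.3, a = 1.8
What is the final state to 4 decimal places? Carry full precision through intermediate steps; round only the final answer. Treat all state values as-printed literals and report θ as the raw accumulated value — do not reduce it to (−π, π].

after step 1 (δ=0.42, a=-2.8): (-11.681753, -10.984272, 0.662117, 18.540000)
after step 2 (δ=0.11, a=0.7): (-8.757283, -8.704637, 0.813796, 18.680000)
after step 3 (δ=-0.38, a=2.5): (-6.191608, -5.988940, 0.261128, 19.180000)
after step 4 (δ=0.41, a=-2.1): (-2.485650, -4.998600, 0.878626, 18.760000)
after step 5 (δ=-0.17, a=2.4): (-0.091087, -2.110076, 0.640086, 19.240000)
after step 6 (δ=0.3, a=1.8): (2.995179, 0.188199, 1.080948, 19.600000)

(2.9952, 0.1882, 1.0809, 19.6000)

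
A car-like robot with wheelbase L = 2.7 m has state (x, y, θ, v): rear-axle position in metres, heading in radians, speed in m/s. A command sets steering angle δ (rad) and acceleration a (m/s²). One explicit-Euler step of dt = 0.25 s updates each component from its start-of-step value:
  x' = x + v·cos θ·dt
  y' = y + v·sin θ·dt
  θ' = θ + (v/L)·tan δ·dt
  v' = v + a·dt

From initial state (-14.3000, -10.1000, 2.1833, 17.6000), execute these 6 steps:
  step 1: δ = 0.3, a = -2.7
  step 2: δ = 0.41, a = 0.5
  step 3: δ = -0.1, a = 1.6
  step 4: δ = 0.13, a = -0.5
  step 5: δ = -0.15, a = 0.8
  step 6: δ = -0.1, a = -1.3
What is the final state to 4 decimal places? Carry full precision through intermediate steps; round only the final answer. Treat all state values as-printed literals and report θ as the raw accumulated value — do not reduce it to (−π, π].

(-37.6784, -7.2608, 3.0161, 17.2000)

after step 1 (δ=0.3, a=-2.7): (-16.829638, -6.499871, 2.687404, 16.925000)
after step 2 (δ=0.41, a=0.5): (-20.631912, -4.643478, 3.368527, 17.050000)
after step 3 (δ=-0.1, a=1.6): (-24.785124, -5.602505, 3.210128, 17.450000)
after step 4 (δ=0.13, a=-0.5): (-29.137383, -5.901257, 3.421366, 17.325000)
after step 5 (δ=-0.15, a=0.8): (-33.300226, -7.097278, 3.178920, 17.525000)
after step 6 (δ=-0.1, a=-1.3): (-37.678424, -7.260780, 3.016108, 17.200000)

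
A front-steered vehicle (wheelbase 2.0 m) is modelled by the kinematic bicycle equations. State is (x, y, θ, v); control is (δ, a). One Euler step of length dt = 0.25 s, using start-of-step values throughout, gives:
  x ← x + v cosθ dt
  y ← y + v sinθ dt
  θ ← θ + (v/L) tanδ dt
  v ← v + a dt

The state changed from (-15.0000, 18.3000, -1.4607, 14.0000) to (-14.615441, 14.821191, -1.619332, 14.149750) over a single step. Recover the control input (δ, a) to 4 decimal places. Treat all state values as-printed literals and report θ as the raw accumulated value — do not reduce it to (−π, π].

a = (v'−v)/dt = (0.149750)/0.25 = 0.5990
Δθ = θ'−θ = -0.158632;  (v·dt/L) = 14.0000·0.25/2.0 = 1.750000
tan δ = Δθ·L/(v·dt) = -0.090647  →  δ = -0.0904

δ = -0.0904, a = 0.5990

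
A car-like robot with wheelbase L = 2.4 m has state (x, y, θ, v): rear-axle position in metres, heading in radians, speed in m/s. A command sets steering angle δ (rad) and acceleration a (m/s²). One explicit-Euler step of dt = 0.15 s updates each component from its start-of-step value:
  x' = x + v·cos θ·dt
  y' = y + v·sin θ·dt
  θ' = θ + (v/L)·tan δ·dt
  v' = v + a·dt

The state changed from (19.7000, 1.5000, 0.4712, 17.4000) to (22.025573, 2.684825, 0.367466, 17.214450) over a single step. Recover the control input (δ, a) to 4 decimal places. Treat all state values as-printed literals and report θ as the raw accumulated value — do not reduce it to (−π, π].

δ = -0.0951, a = -1.2370

a = (v'−v)/dt = (-0.185550)/0.15 = -1.2370
Δθ = θ'−θ = -0.103734;  (v·dt/L) = 17.4000·0.15/2.4 = 1.087500
tan δ = Δθ·L/(v·dt) = -0.095388  →  δ = -0.0951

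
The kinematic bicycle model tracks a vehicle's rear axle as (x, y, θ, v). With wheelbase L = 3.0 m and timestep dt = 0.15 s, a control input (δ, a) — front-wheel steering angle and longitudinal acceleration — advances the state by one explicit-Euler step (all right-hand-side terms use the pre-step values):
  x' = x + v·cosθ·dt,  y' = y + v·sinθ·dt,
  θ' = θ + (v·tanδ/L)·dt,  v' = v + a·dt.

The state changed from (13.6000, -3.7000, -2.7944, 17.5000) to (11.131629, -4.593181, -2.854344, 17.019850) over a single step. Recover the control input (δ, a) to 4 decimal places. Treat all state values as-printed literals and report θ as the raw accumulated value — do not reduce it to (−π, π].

δ = -0.0684, a = -3.2010

a = (v'−v)/dt = (-0.480150)/0.15 = -3.2010
Δθ = θ'−θ = -0.059944;  (v·dt/L) = 17.5000·0.15/3.0 = 0.875000
tan δ = Δθ·L/(v·dt) = -0.068507  →  δ = -0.0684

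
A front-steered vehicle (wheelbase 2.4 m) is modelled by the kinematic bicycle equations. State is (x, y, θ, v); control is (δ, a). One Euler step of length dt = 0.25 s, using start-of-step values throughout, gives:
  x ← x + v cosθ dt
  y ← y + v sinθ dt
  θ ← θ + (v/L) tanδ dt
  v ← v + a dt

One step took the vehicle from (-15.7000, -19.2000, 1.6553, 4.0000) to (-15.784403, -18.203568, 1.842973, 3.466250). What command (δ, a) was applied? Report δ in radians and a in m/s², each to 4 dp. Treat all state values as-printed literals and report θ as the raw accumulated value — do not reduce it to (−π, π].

a = (v'−v)/dt = (-0.533750)/0.25 = -2.1350
Δθ = θ'−θ = 0.187673;  (v·dt/L) = 4.0000·0.25/2.4 = 0.416667
tan δ = Δθ·L/(v·dt) = 0.450415  →  δ = 0.4232

δ = 0.4232, a = -2.1350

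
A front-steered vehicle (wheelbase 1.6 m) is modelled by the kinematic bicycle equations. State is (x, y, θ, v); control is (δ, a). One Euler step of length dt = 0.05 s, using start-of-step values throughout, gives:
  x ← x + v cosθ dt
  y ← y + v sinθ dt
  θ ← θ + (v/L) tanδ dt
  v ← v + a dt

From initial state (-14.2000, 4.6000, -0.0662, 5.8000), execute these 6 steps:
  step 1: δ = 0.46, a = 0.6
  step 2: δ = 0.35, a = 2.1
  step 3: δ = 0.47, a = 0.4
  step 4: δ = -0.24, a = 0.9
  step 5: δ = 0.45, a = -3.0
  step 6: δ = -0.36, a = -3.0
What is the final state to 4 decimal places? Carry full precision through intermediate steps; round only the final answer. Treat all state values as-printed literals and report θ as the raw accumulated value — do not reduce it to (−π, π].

(-12.4490, 4.7770, 0.1605, 5.7000)

after step 1 (δ=0.46, a=0.6): (-13.910635, 4.580816, 0.023600, 5.830000)
after step 2 (δ=0.35, a=2.1): (-13.619216, 4.587695, 0.090104, 5.935000)
after step 3 (δ=0.47, a=0.4): (-13.323670, 4.614397, 0.184316, 5.955000)
after step 4 (δ=-0.24, a=0.9): (-13.030964, 4.668967, 0.138775, 6.000000)
after step 5 (δ=0.45, a=-3.0): (-12.733848, 4.710466, 0.229348, 5.850000)
after step 6 (δ=-0.36, a=-3.0): (-12.449007, 4.776963, 0.160537, 5.700000)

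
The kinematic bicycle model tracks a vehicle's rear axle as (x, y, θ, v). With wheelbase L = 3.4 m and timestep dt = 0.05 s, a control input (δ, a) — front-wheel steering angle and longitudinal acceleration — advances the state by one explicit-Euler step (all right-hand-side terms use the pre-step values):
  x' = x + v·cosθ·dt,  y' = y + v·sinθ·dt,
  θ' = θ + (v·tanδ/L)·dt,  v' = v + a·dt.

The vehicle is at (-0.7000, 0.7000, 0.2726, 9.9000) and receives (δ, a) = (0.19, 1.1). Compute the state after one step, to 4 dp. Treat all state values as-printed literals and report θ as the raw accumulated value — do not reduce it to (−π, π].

x' = -0.7000 + 9.9000·cos(0.2726)·0.05 = -0.2233
y' = 0.7000 + 9.9000·sin(0.2726)·0.05 = 0.8333
θ' = 0.2726 + (9.9000/3.4)·tan(0.19)·0.05 = 0.3006
v' = 9.9000 + 1.1000·0.05 = 9.9550

(-0.2233, 0.8333, 0.3006, 9.9550)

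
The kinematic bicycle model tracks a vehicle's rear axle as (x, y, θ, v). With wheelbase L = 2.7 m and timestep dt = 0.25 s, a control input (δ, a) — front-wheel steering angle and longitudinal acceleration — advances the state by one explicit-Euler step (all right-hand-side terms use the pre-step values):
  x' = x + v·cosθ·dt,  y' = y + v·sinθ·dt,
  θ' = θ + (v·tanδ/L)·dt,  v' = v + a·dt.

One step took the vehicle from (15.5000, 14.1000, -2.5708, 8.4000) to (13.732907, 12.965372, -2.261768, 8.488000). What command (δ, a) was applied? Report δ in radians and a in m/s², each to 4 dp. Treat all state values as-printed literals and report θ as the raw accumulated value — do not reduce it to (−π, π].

a = (v'−v)/dt = (0.088000)/0.25 = 0.3520
Δθ = θ'−θ = 0.309032;  (v·dt/L) = 8.4000·0.25/2.7 = 0.777778
tan δ = Δθ·L/(v·dt) = 0.397327  →  δ = 0.3782

δ = 0.3782, a = 0.3520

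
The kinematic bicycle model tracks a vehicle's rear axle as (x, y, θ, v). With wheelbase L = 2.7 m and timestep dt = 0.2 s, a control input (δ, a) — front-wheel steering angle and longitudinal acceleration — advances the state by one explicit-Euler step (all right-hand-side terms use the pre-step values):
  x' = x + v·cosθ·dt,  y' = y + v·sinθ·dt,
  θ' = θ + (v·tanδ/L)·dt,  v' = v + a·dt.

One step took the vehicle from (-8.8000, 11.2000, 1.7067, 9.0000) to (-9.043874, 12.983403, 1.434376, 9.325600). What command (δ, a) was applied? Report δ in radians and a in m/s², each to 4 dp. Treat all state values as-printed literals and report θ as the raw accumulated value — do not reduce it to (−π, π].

δ = -0.3878, a = 1.6280

a = (v'−v)/dt = (0.325600)/0.2 = 1.6280
Δθ = θ'−θ = -0.272324;  (v·dt/L) = 9.0000·0.2/2.7 = 0.666667
tan δ = Δθ·L/(v·dt) = -0.408486  →  δ = -0.3878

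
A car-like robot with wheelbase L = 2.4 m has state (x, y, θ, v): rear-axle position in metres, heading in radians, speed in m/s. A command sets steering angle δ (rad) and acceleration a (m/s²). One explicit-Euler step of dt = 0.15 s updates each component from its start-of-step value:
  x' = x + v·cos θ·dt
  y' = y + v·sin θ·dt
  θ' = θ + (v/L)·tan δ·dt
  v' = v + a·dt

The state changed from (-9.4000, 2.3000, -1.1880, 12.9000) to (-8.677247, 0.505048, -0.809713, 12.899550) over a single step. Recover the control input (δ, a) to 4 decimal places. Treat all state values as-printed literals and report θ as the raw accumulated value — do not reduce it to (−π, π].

a = (v'−v)/dt = (-0.000450)/0.15 = -0.0030
Δθ = θ'−θ = 0.378287;  (v·dt/L) = 12.9000·0.15/2.4 = 0.806250
tan δ = Δθ·L/(v·dt) = 0.469193  →  δ = 0.4387

δ = 0.4387, a = -0.0030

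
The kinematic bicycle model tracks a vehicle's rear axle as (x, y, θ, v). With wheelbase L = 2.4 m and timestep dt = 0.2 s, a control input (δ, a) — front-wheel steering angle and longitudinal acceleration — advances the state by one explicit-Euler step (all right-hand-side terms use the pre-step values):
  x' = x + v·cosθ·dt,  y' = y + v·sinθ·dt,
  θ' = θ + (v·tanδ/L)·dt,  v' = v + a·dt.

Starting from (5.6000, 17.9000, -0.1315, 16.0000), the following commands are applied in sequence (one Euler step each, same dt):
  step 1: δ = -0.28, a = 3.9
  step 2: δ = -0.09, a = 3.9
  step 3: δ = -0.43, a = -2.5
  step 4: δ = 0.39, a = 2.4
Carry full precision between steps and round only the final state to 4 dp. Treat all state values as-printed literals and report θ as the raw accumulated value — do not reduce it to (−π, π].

(15.3804, 10.4287, -0.7278, 17.5400)

after step 1 (δ=-0.28, a=3.9): (8.772372, 17.480412, -0.514906, 16.780000)
after step 2 (δ=-0.09, a=3.9): (11.693230, 15.827740, -0.641097, 17.560000)
after step 3 (δ=-0.43, a=-2.5): (14.507889, 13.727302, -1.312212, 17.060000)
after step 4 (δ=0.39, a=2.4): (15.380379, 10.428740, -0.727829, 17.540000)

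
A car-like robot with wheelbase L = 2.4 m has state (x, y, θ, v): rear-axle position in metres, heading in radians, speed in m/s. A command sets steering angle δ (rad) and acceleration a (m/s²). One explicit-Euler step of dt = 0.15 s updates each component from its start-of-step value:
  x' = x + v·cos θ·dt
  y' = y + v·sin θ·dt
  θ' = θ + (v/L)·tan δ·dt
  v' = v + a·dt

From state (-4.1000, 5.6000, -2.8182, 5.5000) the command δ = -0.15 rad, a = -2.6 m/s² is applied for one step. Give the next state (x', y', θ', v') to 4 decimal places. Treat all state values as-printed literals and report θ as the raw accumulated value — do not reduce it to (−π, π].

(-4.8822, 5.3378, -2.8702, 5.1100)

x' = -4.1000 + 5.5000·cos(-2.8182)·0.15 = -4.8822
y' = 5.6000 + 5.5000·sin(-2.8182)·0.15 = 5.3378
θ' = -2.8182 + (5.5000/2.4)·tan(-0.15)·0.15 = -2.8702
v' = 5.5000 − 2.6000·0.15 = 5.1100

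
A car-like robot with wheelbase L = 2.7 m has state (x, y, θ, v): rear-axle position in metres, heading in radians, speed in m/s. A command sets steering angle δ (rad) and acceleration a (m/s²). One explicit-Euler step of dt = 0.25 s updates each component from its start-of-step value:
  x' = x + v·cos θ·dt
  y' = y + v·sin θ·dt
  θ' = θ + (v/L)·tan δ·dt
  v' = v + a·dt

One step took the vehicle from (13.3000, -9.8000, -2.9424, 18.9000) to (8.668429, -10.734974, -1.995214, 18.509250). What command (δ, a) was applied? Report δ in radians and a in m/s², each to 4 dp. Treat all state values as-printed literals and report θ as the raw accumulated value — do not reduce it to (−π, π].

a = (v'−v)/dt = (-0.390750)/0.25 = -1.5630
Δθ = θ'−θ = 0.947186;  (v·dt/L) = 18.9000·0.25/2.7 = 1.750000
tan δ = Δθ·L/(v·dt) = 0.541249  →  δ = 0.4961

δ = 0.4961, a = -1.5630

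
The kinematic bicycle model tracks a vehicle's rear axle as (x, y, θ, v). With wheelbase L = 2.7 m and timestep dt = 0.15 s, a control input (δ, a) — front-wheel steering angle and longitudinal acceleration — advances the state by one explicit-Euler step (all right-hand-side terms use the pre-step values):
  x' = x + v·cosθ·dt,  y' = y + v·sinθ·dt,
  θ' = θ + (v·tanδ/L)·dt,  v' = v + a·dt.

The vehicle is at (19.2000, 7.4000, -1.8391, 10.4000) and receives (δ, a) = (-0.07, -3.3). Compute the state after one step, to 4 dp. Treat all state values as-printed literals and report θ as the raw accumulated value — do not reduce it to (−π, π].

x' = 19.2000 + 10.4000·cos(-1.8391)·0.15 = 18.7864
y' = 7.4000 + 10.4000·sin(-1.8391)·0.15 = 5.8958
θ' = -1.8391 + (10.4000/2.7)·tan(-0.07)·0.15 = -1.8796
v' = 10.4000 − 3.3000·0.15 = 9.9050

(18.7864, 5.8958, -1.8796, 9.9050)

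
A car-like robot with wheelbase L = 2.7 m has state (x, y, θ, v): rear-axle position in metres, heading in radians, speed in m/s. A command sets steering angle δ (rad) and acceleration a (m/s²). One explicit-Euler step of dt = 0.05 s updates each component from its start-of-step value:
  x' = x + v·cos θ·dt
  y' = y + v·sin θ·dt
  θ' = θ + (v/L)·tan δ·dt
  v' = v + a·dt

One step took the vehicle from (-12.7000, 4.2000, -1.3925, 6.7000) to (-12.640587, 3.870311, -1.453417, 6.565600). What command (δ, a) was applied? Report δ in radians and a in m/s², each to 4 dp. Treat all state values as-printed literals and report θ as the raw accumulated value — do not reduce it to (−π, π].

a = (v'−v)/dt = (-0.134400)/0.05 = -2.6880
Δθ = θ'−θ = -0.060917;  (v·dt/L) = 6.7000·0.05/2.7 = 0.124074
tan δ = Δθ·L/(v·dt) = -0.490973  →  δ = -0.4564

δ = -0.4564, a = -2.6880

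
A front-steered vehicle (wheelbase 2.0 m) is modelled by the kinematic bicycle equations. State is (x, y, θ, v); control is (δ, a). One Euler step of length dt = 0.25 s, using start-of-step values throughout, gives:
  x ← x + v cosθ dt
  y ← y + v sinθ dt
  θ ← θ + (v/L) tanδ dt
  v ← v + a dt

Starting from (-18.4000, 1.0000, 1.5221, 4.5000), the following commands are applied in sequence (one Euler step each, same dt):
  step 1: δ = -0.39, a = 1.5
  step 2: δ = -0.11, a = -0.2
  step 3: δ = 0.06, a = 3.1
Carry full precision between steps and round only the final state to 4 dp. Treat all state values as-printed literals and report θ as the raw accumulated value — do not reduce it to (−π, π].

after step 1 (δ=-0.39, a=1.5): (-18.345238, 2.123666, 1.290882, 4.875000)
after step 2 (δ=-0.11, a=-0.2): (-18.008530, 3.294981, 1.223579, 4.825000)
after step 3 (δ=0.06, a=3.1): (-17.598064, 4.429246, 1.259810, 5.600000)

(-17.5981, 4.4292, 1.2598, 5.6000)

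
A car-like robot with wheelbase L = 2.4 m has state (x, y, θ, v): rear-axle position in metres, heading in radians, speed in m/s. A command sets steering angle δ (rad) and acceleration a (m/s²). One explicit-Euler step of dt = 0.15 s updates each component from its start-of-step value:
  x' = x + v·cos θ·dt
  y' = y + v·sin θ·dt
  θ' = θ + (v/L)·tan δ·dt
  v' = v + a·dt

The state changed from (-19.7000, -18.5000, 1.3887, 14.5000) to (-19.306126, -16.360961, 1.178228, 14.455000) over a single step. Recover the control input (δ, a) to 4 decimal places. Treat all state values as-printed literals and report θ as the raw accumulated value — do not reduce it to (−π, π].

δ = -0.2282, a = -0.3000

a = (v'−v)/dt = (-0.045000)/0.15 = -0.3000
Δθ = θ'−θ = -0.210472;  (v·dt/L) = 14.5000·0.15/2.4 = 0.906250
tan δ = Δθ·L/(v·dt) = -0.232245  →  δ = -0.2282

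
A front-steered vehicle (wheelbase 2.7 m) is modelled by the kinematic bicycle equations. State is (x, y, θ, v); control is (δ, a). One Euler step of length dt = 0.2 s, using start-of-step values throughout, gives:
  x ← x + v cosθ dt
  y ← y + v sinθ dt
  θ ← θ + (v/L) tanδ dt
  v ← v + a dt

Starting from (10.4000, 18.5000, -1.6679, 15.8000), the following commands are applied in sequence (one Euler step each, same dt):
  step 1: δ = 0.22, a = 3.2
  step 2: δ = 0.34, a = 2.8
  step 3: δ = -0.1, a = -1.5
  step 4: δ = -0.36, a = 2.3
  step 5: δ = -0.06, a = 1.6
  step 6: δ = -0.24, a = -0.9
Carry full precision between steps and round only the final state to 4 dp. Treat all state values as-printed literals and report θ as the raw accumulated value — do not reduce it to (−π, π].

after step 1 (δ=0.22, a=3.2): (10.093634, 15.354886, -1.406182, 16.440000)
after step 2 (δ=0.34, a=2.8): (10.632444, 12.111334, -0.975410, 17.000000)
after step 3 (δ=-0.1, a=-1.5): (12.539262, 9.296367, -1.101757, 16.700000)
after step 4 (δ=-0.36, a=2.3): (14.049041, 6.317077, -1.567381, 17.160000)
after step 5 (δ=-0.06, a=1.6): (14.060762, 2.885097, -1.643739, 17.480000)
after step 6 (δ=-0.24, a=-0.9): (13.805979, -0.601606, -1.960602, 17.300000)

(13.8060, -0.6016, -1.9606, 17.3000)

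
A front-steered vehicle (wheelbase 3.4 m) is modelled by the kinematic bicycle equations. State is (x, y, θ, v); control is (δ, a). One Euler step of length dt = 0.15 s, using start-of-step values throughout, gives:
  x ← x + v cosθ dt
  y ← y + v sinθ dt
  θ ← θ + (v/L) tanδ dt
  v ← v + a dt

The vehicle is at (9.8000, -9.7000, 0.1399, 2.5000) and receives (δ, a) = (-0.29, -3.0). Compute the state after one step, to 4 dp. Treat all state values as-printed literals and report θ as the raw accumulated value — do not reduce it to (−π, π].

x' = 9.8000 + 2.5000·cos(0.1399)·0.15 = 10.1713
y' = -9.7000 + 2.5000·sin(0.1399)·0.15 = -9.6477
θ' = 0.1399 + (2.5000/3.4)·tan(-0.29)·0.15 = 0.1070
v' = 2.5000 − 3.0000·0.15 = 2.0500

(10.1713, -9.6477, 0.1070, 2.0500)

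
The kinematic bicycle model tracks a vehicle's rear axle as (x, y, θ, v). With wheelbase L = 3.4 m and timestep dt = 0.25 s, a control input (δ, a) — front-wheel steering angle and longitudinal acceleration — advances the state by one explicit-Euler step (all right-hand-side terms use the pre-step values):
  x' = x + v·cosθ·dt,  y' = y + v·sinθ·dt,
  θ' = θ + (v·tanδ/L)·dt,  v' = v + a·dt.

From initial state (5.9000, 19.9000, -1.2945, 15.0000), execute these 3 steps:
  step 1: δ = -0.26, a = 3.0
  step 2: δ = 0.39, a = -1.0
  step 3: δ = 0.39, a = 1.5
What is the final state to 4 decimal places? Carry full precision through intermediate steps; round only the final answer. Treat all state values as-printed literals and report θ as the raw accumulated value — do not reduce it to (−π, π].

(8.5722, 8.8813, -0.6434, 15.8750)

after step 1 (δ=-0.26, a=3.0): (6.922979, 16.292229, -1.587906, 15.750000)
after step 2 (δ=0.39, a=-1.0): (6.855612, 12.355305, -1.111868, 15.500000)
after step 3 (δ=0.39, a=1.5): (8.572188, 8.881259, -0.643387, 15.875000)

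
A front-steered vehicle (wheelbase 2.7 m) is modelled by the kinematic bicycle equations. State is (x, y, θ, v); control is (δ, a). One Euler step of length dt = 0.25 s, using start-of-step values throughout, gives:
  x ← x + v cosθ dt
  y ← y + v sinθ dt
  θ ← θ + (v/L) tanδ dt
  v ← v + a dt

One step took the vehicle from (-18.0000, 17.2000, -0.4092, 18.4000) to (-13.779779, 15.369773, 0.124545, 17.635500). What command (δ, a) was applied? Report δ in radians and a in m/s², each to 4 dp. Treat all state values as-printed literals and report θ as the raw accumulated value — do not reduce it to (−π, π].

a = (v'−v)/dt = (-0.764500)/0.25 = -3.0580
Δθ = θ'−θ = 0.533745;  (v·dt/L) = 18.4000·0.25/2.7 = 1.703704
tan δ = Δθ·L/(v·dt) = 0.313285  →  δ = 0.3036

δ = 0.3036, a = -3.0580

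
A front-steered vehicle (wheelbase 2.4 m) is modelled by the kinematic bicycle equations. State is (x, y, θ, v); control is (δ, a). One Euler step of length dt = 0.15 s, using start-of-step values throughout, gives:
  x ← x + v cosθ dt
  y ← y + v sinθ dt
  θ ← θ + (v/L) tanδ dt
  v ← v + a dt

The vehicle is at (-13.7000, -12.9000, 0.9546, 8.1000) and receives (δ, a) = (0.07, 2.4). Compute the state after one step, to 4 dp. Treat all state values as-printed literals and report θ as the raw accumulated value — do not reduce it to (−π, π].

x' = -13.7000 + 8.1000·cos(0.9546)·0.15 = -12.9978
y' = -12.9000 + 8.1000·sin(0.9546)·0.15 = -11.9085
θ' = 0.9546 + (8.1000/2.4)·tan(0.07)·0.15 = 0.9901
v' = 8.1000 + 2.4000·0.15 = 8.4600

(-12.9978, -11.9085, 0.9901, 8.4600)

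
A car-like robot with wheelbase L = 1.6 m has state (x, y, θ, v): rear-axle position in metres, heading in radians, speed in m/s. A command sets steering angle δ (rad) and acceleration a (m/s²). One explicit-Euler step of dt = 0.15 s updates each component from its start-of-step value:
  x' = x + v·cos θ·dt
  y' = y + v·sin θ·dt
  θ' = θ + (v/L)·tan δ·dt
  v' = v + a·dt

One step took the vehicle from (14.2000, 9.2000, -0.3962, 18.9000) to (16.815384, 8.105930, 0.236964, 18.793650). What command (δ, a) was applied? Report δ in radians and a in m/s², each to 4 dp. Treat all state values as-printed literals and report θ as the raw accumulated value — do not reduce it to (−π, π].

δ = 0.3432, a = -0.7090

a = (v'−v)/dt = (-0.106350)/0.15 = -0.7090
Δθ = θ'−θ = 0.633164;  (v·dt/L) = 18.9000·0.15/1.6 = 1.771875
tan δ = Δθ·L/(v·dt) = 0.357341  →  δ = 0.3432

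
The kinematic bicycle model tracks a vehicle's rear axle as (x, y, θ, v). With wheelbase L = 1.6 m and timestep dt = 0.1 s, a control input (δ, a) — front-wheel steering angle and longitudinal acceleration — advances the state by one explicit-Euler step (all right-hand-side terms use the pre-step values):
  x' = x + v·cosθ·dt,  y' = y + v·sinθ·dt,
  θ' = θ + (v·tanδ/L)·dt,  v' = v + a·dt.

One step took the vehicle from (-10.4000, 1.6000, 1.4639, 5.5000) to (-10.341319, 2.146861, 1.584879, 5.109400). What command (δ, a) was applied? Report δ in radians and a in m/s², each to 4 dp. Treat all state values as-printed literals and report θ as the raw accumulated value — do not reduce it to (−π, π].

a = (v'−v)/dt = (-0.390600)/0.1 = -3.9060
Δθ = θ'−θ = 0.120979;  (v·dt/L) = 5.5000·0.1/1.6 = 0.343750
tan δ = Δθ·L/(v·dt) = 0.351939  →  δ = 0.3384

δ = 0.3384, a = -3.9060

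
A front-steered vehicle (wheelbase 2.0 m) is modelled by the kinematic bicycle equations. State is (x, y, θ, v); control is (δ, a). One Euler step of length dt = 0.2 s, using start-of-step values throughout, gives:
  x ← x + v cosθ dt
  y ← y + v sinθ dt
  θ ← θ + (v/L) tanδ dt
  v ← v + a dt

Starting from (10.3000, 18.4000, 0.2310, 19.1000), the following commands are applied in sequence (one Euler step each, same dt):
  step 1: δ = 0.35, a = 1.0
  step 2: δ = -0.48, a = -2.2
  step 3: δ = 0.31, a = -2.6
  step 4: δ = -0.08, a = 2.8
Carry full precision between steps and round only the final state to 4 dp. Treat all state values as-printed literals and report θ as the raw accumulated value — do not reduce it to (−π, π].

(23.2620, 23.9227, 0.3805, 18.9000)

after step 1 (δ=0.35, a=1.0): (14.018533, 19.274593, 0.928204, 19.300000)
after step 2 (δ=-0.48, a=-2.2): (16.331724, 22.364698, -0.076575, 18.860000)
after step 3 (δ=0.31, a=-2.6): (20.092671, 22.076141, 0.527563, 18.340000)
after step 4 (δ=-0.08, a=2.8): (23.261956, 23.922719, 0.380529, 18.900000)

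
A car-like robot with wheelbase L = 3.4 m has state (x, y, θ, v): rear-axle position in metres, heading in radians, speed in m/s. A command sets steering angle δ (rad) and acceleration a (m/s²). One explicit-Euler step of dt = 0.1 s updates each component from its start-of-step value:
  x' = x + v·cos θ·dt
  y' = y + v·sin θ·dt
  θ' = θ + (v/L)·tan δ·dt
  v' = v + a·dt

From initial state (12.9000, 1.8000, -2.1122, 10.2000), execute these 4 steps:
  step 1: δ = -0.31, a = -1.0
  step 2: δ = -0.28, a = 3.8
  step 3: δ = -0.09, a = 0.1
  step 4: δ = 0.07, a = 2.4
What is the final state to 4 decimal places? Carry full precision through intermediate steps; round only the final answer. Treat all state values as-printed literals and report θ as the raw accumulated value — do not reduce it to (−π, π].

(10.3643, -1.4386, -2.2999, 10.7300)

after step 1 (δ=-0.31, a=-1.0): (12.374354, 0.925874, -2.208298, 10.100000)
after step 2 (δ=-0.28, a=3.8): (11.773212, 0.114253, -2.293719, 10.480000)
after step 3 (δ=-0.09, a=0.1): (11.079877, -0.671616, -2.321535, 10.490000)
after step 4 (δ=0.07, a=2.4): (10.364271, -1.438629, -2.299903, 10.730000)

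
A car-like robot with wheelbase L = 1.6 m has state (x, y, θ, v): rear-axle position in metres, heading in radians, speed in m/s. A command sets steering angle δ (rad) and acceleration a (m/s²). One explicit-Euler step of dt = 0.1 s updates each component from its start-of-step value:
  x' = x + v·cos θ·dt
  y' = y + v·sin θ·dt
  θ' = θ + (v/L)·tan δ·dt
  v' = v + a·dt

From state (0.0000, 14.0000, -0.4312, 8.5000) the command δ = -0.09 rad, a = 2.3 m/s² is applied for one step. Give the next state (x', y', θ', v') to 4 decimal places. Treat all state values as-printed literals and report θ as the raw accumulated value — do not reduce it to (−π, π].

(0.7722, 13.6447, -0.4791, 8.7300)

x' = 0.0000 + 8.5000·cos(-0.4312)·0.1 = 0.7722
y' = 14.0000 + 8.5000·sin(-0.4312)·0.1 = 13.6447
θ' = -0.4312 + (8.5000/1.6)·tan(-0.09)·0.1 = -0.4791
v' = 8.5000 + 2.3000·0.1 = 8.7300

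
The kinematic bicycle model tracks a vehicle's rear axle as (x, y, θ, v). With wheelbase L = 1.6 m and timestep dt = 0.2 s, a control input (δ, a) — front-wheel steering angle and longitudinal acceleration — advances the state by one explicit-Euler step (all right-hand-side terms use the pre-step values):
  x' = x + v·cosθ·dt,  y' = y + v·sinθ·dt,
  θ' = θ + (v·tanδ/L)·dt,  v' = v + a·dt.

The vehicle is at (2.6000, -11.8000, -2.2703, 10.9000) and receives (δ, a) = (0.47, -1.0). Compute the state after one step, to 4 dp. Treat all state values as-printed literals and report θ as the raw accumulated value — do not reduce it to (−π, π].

x' = 2.6000 + 10.9000·cos(-2.2703)·0.2 = 1.1964
y' = -11.8000 + 10.9000·sin(-2.2703)·0.2 = -13.4681
θ' = -2.2703 + (10.9000/1.6)·tan(0.47)·0.2 = -1.5782
v' = 10.9000 − 1.0000·0.2 = 10.7000

(1.1964, -13.4681, -1.5782, 10.7000)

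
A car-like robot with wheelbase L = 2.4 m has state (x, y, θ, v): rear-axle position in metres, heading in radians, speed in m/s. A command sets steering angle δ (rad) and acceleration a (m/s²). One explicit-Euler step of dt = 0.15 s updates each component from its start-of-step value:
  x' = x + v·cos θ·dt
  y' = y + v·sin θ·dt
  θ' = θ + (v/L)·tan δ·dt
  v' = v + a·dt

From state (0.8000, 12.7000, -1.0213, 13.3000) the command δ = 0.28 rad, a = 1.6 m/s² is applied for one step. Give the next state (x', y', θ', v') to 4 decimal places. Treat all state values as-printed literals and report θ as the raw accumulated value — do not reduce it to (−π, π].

x' = 0.8000 + 13.3000·cos(-1.0213)·0.15 = 1.8419
y' = 12.7000 + 13.3000·sin(-1.0213)·0.15 = 10.9987
θ' = -1.0213 + (13.3000/2.4)·tan(0.28)·0.15 = -0.7823
v' = 13.3000 + 1.6000·0.15 = 13.5400

(1.8419, 10.9987, -0.7823, 13.5400)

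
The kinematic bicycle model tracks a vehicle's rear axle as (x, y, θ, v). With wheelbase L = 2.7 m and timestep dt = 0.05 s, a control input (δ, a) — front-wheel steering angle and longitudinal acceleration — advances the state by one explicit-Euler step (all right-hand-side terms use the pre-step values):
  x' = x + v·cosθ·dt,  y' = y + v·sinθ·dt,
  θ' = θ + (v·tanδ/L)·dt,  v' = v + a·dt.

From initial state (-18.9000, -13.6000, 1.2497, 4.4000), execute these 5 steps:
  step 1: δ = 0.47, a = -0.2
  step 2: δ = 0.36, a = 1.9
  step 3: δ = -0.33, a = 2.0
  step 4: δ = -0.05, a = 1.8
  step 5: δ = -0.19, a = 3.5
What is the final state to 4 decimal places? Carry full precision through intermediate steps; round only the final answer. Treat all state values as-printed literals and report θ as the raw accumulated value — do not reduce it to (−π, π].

after step 1 (δ=0.47, a=-0.2): (-18.830566, -13.391244, 1.291090, 4.390000)
after step 2 (δ=0.36, a=1.9): (-18.769968, -13.180275, 1.321690, 4.485000)
after step 3 (δ=-0.33, a=2.0): (-18.714682, -12.962947, 1.293241, 4.585000)
after step 4 (δ=-0.05, a=1.8): (-18.651867, -12.742470, 1.288992, 4.675000)
after step 5 (δ=-0.19, a=3.5): (-18.586863, -12.517941, 1.272343, 4.850000)

(-18.5869, -12.5179, 1.2723, 4.8500)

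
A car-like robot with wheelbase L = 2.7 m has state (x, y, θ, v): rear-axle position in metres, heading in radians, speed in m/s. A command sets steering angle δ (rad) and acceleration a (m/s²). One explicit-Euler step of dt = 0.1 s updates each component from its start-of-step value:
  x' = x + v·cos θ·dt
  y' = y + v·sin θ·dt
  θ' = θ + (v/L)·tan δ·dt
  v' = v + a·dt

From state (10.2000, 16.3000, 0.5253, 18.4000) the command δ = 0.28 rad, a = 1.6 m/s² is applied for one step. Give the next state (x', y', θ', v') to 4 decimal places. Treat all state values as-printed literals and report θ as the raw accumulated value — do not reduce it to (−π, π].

(11.7919, 17.2227, 0.7213, 18.5600)

x' = 10.2000 + 18.4000·cos(0.5253)·0.1 = 11.7919
y' = 16.3000 + 18.4000·sin(0.5253)·0.1 = 17.2227
θ' = 0.5253 + (18.4000/2.7)·tan(0.28)·0.1 = 0.7213
v' = 18.4000 + 1.6000·0.1 = 18.5600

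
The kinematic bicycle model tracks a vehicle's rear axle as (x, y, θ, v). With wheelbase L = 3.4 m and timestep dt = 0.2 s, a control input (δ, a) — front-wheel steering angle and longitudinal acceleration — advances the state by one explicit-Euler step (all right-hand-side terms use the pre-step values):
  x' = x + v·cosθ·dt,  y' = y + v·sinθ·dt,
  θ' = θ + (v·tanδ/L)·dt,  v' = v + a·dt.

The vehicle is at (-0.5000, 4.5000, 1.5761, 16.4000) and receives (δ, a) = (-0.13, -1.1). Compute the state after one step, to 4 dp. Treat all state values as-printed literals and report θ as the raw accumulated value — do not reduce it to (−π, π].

(-0.5174, 7.7800, 1.4500, 16.1800)

x' = -0.5000 + 16.4000·cos(1.5761)·0.2 = -0.5174
y' = 4.5000 + 16.4000·sin(1.5761)·0.2 = 7.7800
θ' = 1.5761 + (16.4000/3.4)·tan(-0.13)·0.2 = 1.4500
v' = 16.4000 − 1.1000·0.2 = 16.1800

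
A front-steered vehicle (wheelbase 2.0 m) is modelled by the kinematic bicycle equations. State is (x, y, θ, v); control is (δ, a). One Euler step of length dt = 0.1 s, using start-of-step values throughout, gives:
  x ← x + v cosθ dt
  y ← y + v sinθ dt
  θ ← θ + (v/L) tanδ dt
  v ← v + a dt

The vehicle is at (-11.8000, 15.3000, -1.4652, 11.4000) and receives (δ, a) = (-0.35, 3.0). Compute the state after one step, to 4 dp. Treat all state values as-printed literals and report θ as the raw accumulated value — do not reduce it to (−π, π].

x' = -11.8000 + 11.4000·cos(-1.4652)·0.1 = -11.6798
y' = 15.3000 + 11.4000·sin(-1.4652)·0.1 = 14.1663
θ' = -1.4652 + (11.4000/2.0)·tan(-0.35)·0.1 = -1.6733
v' = 11.4000 + 3.0000·0.1 = 11.7000

(-11.6798, 14.1663, -1.6733, 11.7000)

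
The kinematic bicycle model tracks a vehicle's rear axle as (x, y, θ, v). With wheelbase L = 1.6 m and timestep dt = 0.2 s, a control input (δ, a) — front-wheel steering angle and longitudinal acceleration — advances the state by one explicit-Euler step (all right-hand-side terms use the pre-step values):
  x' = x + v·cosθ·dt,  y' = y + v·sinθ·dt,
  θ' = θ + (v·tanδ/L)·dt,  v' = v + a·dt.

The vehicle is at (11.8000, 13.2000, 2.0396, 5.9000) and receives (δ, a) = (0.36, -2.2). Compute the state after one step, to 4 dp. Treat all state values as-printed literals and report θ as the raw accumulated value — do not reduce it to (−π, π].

(11.2669, 14.2527, 2.3172, 5.4600)

x' = 11.8000 + 5.9000·cos(2.0396)·0.2 = 11.2669
y' = 13.2000 + 5.9000·sin(2.0396)·0.2 = 14.2527
θ' = 2.0396 + (5.9000/1.6)·tan(0.36)·0.2 = 2.3172
v' = 5.9000 − 2.2000·0.2 = 5.4600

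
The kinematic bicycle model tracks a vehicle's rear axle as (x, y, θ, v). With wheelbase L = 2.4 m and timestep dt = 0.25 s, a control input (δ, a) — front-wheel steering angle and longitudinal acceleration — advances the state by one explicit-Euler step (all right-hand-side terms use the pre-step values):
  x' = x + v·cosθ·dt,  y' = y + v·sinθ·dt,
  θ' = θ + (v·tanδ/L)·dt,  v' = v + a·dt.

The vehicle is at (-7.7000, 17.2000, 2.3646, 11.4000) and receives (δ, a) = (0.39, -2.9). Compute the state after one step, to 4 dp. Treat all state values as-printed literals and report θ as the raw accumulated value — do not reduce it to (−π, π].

x' = -7.7000 + 11.4000·cos(2.3646)·0.25 = -9.7321
y' = 17.2000 + 11.4000·sin(2.3646)·0.25 = 19.1982
θ' = 2.3646 + (11.4000/2.4)·tan(0.39)·0.25 = 2.8527
v' = 11.4000 − 2.9000·0.25 = 10.6750

(-9.7321, 19.1982, 2.8527, 10.6750)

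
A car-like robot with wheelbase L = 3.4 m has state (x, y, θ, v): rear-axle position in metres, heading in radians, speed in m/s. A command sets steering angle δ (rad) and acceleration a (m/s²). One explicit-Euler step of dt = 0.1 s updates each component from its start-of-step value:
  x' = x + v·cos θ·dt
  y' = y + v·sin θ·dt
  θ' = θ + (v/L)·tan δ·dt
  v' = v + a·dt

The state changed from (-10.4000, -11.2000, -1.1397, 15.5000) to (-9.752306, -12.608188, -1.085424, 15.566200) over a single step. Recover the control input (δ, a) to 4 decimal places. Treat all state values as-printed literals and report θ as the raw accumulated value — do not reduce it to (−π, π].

δ = 0.1185, a = 0.6620

a = (v'−v)/dt = (0.066200)/0.1 = 0.6620
Δθ = θ'−θ = 0.054276;  (v·dt/L) = 15.5000·0.1/3.4 = 0.455882
tan δ = Δθ·L/(v·dt) = 0.119057  →  δ = 0.1185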